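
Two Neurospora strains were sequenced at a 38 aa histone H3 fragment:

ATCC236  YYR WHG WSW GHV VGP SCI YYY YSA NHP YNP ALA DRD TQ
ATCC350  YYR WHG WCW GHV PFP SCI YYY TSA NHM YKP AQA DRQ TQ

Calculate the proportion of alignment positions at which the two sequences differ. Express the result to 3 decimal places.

0.211

Differing sites — 8:S/C; 13:V/P; 14:G/F; 22:Y/T; 27:P/M; 29:N/K; 32:L/Q; 36:D/Q.
There are 8 differences over 38 sites, so p = 8/38 = 0.211.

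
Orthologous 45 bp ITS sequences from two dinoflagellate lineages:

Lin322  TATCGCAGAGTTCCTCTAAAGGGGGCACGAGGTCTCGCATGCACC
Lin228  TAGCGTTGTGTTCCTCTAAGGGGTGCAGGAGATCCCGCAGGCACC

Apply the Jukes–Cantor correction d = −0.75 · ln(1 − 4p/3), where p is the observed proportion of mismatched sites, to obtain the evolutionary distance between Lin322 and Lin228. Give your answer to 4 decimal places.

The sequences differ at positions 3 (T/G), 6 (C/T), 7 (A/T), 9 (A/T), 20 (A/G), 24 (G/T), 28 (C/G), 32 (G/A), 35 (T/C), 40 (T/G).
p = 10/45 = 0.222222.
d = −0.75 · ln(1 − (4/3)·0.222222) = −0.75 · ln(0.703704) = −0.75 · (-0.351397) = 0.2635.

0.2635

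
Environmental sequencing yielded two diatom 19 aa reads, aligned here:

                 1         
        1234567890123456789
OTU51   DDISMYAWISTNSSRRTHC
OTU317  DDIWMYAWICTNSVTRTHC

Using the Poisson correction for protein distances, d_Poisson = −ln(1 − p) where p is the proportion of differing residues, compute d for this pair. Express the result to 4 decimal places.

0.2364

Differing sites — 4:S/W; 10:S/C; 14:S/V; 15:R/T.
p = 4/19 = 0.210526.
d = −ln(1 − 0.210526) = −ln(0.789474) = 0.2364.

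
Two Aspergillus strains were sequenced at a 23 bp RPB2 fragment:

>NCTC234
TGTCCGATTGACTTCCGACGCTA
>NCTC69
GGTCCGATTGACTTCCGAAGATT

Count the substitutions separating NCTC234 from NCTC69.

4

Differing sites — 1:T/G; 19:C/A; 21:C/A; 23:A/T.
That gives 4 mismatches out of 23 aligned sites, so the Hamming distance is 4.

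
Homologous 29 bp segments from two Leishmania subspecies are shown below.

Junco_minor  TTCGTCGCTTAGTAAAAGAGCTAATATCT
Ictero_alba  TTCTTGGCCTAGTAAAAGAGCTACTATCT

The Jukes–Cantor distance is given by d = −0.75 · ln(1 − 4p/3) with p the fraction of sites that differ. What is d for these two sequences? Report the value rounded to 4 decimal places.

Differing sites — 4:G/T; 6:C/G; 9:T/C; 24:A/C.
p = 4/29 = 0.137931.
d = −0.75 · ln(1 − (4/3)·0.137931) = −0.75 · ln(0.816092) = −0.75 · (-0.203228) = 0.1524.

0.1524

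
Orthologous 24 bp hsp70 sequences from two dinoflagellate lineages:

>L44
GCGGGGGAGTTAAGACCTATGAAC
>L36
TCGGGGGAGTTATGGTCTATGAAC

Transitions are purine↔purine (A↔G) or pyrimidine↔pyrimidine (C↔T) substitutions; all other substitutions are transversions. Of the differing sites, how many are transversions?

2

The sequences differ at positions 1 (G/T, transversion), 13 (A/T, transversion), 15 (A/G, transition), 16 (C/T, transition).
Of the 4 differences, 2 transitions and 2 transversions, so the answer is 2.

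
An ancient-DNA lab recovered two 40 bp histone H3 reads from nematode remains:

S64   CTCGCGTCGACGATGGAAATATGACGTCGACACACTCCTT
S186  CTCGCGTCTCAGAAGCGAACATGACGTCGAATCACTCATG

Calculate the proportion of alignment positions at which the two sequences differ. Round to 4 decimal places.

Mismatches occur at site 9 (G→T), site 10 (A→C), site 11 (C→A), site 14 (T→A), site 16 (G→C), site 17 (A→G), site 20 (T→C), site 31 (C→A), site 32 (A→T), site 38 (C→A), site 40 (T→G).
There are 11 differences over 40 sites, so p = 11/40 = 0.2750.

0.2750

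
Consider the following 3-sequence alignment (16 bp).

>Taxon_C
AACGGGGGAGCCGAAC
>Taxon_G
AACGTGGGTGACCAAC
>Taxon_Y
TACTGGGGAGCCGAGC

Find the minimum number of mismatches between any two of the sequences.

Pairwise Hamming distances:
  Taxon_C vs Taxon_G: 4
  Taxon_C vs Taxon_Y: 3
  Taxon_G vs Taxon_Y: 7
The smallest is 3, between Taxon_C and Taxon_Y.

3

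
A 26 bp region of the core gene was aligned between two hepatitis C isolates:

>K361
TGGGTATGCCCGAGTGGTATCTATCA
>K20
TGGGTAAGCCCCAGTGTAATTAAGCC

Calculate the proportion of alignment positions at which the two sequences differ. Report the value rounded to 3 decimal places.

0.308

Differing sites — 7:T/A; 12:G/C; 17:G/T; 18:T/A; 21:C/T; 22:T/A; 24:T/G; 26:A/C.
There are 8 differences over 26 sites, so p = 8/26 = 0.308.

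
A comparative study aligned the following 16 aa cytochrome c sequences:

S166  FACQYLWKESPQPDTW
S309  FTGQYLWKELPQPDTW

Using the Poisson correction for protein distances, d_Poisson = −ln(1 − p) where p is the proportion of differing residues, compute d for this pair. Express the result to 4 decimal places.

Mismatches occur at site 2 (A↔T), site 3 (C↔G), site 10 (S↔L).
p = 3/16 = 0.187500.
d = −ln(1 − 0.187500) = −ln(0.812500) = 0.2076.

0.2076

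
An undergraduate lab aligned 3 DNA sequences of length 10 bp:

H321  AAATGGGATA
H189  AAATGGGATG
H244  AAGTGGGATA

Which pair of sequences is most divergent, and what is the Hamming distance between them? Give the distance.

2

Pairwise Hamming distances:
  H321 vs H189: 1
  H321 vs H244: 1
  H189 vs H244: 2
The largest is 2, between H189 and H244.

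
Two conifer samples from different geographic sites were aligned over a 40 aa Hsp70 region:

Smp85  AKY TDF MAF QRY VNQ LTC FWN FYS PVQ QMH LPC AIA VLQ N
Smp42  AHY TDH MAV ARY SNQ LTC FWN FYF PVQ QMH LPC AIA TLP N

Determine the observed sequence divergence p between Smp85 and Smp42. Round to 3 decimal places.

The sequences differ at positions 2 (K/H), 6 (F/H), 9 (F/V), 10 (Q/A), 13 (V/S), 24 (S/F), 37 (V/T), 39 (Q/P).
There are 8 differences over 40 sites, so p = 8/40 = 0.200.

0.200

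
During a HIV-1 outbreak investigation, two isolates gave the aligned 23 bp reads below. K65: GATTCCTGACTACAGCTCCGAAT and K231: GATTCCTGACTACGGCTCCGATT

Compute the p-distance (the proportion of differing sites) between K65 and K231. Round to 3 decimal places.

0.087

Mismatches occur at site 14 (A/G), site 22 (A/T).
There are 2 differences over 23 sites, so p = 2/23 = 0.087.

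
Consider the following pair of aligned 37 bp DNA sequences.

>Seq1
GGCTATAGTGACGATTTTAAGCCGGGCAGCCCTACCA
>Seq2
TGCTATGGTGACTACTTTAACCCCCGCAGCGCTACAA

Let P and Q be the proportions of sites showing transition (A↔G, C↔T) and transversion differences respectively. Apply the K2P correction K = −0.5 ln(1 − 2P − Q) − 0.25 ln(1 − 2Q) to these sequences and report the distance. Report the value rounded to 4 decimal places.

0.2953

Differing sites — 1:G/T (Tv); 7:A/G (Ti); 13:G/T (Tv); 15:T/C (Ti); 21:G/C (Tv); 24:G/C (Tv); 25:G/C (Tv); 31:C/G (Tv); 36:C/A (Tv).
Of the 9 differences, 2 transitions and 7 transversions over 37 sites: P = 2/37 = 0.054054, Q = 7/37 = 0.189189.
d = −0.5·ln(0.702703) − 0.25·ln(0.621622) = −0.5·(-0.352821) − 0.25·(-0.475423) = 0.2953.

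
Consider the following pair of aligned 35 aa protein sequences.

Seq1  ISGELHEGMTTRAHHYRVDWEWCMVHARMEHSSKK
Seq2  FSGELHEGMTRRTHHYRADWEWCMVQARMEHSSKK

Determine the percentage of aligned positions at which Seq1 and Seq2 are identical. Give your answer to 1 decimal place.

Differing sites — 1:I/F; 11:T/R; 13:A/T; 18:V/A; 26:H/Q.
30 of the 35 sites match, so the percent identity is 30/35 × 100 = 85.7%.

85.7%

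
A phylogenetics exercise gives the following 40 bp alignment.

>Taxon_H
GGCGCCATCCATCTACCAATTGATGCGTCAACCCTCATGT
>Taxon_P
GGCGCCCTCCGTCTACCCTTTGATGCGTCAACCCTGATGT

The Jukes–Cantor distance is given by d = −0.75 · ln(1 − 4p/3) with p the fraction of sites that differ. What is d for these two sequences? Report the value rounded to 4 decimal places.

Differing sites — 7:A/C; 11:A/G; 18:A/C; 19:A/T; 36:C/G.
p = 5/40 = 0.125000.
d = −0.75 · ln(1 − (4/3)·0.125000) = −0.75 · ln(0.833333) = −0.75 · (-0.182322) = 0.1367.

0.1367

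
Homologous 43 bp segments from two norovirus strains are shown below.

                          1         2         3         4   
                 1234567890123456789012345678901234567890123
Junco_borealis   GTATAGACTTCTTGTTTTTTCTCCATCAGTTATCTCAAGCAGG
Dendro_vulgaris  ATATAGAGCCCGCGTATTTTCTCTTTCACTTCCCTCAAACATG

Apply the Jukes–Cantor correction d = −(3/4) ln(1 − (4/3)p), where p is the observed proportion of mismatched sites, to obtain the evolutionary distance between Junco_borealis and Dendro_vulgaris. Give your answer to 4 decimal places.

Differing sites — 1:G/A; 8:C/G; 9:T/C; 10:T/C; 12:T/G; 13:T/C; 16:T/A; 24:C/T; 25:A/T; 29:G/C; 32:A/C; 33:T/C; 39:G/A; 42:G/T.
p = 14/43 = 0.325581.
d = −0.75 · ln(1 − (4/3)·0.325581) = −0.75 · ln(0.565892) = −0.75 · (-0.569352) = 0.4270.

0.4270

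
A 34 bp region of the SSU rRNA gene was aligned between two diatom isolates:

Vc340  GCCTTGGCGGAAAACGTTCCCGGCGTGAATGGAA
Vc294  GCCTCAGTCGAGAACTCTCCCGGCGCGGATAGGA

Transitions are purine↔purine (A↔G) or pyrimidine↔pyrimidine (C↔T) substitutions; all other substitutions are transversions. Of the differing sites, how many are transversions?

Mismatches occur at site 5 (T↔C, transition), site 6 (G↔A, transition), site 8 (C↔T, transition), site 9 (G↔C, transversion), site 12 (A↔G, transition), site 16 (G↔T, transversion), site 17 (T↔C, transition), site 26 (T↔C, transition), site 28 (A↔G, transition), site 31 (G↔A, transition), site 33 (A↔G, transition).
Of the 11 differences, 9 transitions and 2 transversions, so the answer is 2.

2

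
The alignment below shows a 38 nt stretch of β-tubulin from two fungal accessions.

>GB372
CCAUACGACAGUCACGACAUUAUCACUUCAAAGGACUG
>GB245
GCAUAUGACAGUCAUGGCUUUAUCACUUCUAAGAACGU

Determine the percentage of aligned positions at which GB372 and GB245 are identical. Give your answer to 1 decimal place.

76.3%

Differing sites — 1:C/G; 6:C/U; 15:C/U; 17:A/G; 19:A/U; 30:A/U; 34:G/A; 37:U/G; 38:G/U.
29 of the 38 sites match, so the percent identity is 29/38 × 100 = 76.3%.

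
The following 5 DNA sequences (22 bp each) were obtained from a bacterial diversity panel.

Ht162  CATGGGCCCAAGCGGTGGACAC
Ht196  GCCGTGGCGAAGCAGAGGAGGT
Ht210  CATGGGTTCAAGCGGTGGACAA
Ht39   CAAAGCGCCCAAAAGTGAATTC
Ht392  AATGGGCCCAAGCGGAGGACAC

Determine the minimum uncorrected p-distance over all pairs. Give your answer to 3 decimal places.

0.091

Pairwise Hamming distances:
  Ht162 vs Ht196: 11
  Ht162 vs Ht210: 3
  Ht162 vs Ht39: 11
  Ht162 vs Ht392: 2
  Ht196 vs Ht210: 12
  Ht196 vs Ht39: 15
  Ht196 vs Ht392: 10
  Ht210 vs Ht39: 13
  Ht210 vs Ht392: 5
  Ht39 vs Ht392: 13
The smallest is 2 mismatches, between Ht162 and Ht392; p = 2/22 = 0.091.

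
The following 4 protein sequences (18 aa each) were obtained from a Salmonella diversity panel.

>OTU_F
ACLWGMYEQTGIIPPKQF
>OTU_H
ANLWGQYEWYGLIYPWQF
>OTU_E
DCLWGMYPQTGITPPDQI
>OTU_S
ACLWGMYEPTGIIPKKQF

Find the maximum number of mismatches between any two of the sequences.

11

Pairwise Hamming distances:
  OTU_F vs OTU_H: 7
  OTU_F vs OTU_E: 5
  OTU_F vs OTU_S: 2
  OTU_H vs OTU_E: 11
  OTU_H vs OTU_S: 8
  OTU_E vs OTU_S: 7
The largest is 11, between OTU_H and OTU_E.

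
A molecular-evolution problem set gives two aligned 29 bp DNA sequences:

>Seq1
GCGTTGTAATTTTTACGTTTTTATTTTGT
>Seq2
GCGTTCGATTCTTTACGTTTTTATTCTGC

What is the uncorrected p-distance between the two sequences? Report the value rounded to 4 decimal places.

The sequences differ at positions 6 (G/C), 7 (T/G), 9 (A/T), 11 (T/C), 26 (T/C), 29 (T/C).
There are 6 differences over 29 sites, so p = 6/29 = 0.2069.

0.2069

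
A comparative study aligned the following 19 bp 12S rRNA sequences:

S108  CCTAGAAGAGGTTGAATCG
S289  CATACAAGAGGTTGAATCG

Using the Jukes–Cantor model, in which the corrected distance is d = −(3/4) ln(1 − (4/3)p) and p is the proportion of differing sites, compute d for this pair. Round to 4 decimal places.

The sequences differ at positions 2 (C/A), 5 (G/C).
p = 2/19 = 0.105263.
d = −0.75 · ln(1 − (4/3)·0.105263) = −0.75 · ln(0.859649) = −0.75 · (-0.151231) = 0.1134.

0.1134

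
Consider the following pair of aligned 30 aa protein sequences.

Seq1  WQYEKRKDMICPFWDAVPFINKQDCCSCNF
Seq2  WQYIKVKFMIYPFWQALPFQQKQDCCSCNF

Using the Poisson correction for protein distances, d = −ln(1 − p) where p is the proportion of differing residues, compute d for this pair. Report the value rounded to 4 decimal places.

Differing sites — 4:E/I; 6:R/V; 8:D/F; 11:C/Y; 15:D/Q; 17:V/L; 20:I/Q; 21:N/Q.
p = 8/30 = 0.266667.
d = −ln(1 − 0.266667) = −ln(0.733333) = 0.3102.

0.3102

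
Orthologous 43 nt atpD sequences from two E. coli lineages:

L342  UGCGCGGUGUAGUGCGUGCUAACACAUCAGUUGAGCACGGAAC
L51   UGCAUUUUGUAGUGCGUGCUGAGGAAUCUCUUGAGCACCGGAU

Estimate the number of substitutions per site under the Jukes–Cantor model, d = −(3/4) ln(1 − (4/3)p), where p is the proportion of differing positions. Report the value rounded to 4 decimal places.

0.3870

Differing sites — 4:G/A; 5:C/U; 6:G/U; 7:G/U; 21:A/G; 23:C/G; 24:A/G; 25:C/A; 29:A/U; 30:G/C; 39:G/C; 41:A/G; 43:C/U.
p = 13/43 = 0.302326.
d = −0.75 · ln(1 − (4/3)·0.302326) = −0.75 · ln(0.596899) = −0.75 · (-0.516007) = 0.3870.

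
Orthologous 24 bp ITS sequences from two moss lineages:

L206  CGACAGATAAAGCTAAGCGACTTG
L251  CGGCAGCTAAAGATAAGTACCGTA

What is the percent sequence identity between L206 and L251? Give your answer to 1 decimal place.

66.7%

Mismatches occur at site 3 (A↔G), site 7 (A↔C), site 13 (C↔A), site 18 (C↔T), site 19 (G↔A), site 20 (A↔C), site 22 (T↔G), site 24 (G↔A).
16 of the 24 sites match, so the percent identity is 16/24 × 100 = 66.7%.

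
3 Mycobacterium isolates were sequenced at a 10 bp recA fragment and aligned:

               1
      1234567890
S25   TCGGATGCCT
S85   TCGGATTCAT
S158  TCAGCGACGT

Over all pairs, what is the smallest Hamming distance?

2

Pairwise Hamming distances:
  S25 vs S85: 2
  S25 vs S158: 5
  S85 vs S158: 5
The smallest is 2, between S25 and S85.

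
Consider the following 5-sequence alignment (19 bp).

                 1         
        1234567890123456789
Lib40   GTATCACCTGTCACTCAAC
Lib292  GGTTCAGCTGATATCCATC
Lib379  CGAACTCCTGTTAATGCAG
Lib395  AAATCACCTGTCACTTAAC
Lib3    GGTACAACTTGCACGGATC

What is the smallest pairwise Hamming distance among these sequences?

3

Pairwise Hamming distances:
  Lib40 vs Lib292: 8
  Lib40 vs Lib379: 9
  Lib40 vs Lib395: 3
  Lib40 vs Lib3: 9
  Lib292 vs Lib379: 12
  Lib292 vs Lib395: 10
  Lib292 vs Lib3: 8
  Lib379 vs Lib395: 9
  Lib379 vs Lib3: 12
  Lib395 vs Lib3: 10
The smallest is 3, between Lib40 and Lib395.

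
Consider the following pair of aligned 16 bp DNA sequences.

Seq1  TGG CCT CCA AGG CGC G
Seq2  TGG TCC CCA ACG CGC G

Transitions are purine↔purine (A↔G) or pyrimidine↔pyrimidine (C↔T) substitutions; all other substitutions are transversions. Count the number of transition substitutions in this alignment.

Differing sites — 4:C/T (Ti); 6:T/C (Ti); 11:G/C (Tv).
Of the 3 differences, 2 transitions and 1 transversion, so the answer is 2.

2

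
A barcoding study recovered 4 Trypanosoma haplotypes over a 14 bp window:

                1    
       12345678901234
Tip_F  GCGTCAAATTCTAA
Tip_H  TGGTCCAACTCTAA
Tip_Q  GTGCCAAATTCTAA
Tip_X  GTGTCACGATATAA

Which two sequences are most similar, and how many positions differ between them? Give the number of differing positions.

2

Pairwise Hamming distances:
  Tip_F vs Tip_H: 4
  Tip_F vs Tip_Q: 2
  Tip_F vs Tip_X: 5
  Tip_H vs Tip_Q: 5
  Tip_H vs Tip_X: 7
  Tip_Q vs Tip_X: 5
The smallest is 2, between Tip_F and Tip_Q.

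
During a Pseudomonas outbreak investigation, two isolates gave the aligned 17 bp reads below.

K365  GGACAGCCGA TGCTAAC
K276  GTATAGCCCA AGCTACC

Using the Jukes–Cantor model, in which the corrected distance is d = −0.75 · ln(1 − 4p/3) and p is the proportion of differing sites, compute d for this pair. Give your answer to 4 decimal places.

0.3734

The sequences differ at positions 2 (G/T), 4 (C/T), 9 (G/C), 11 (T/A), 16 (A/C).
p = 5/17 = 0.294118.
d = −0.75 · ln(1 − (4/3)·0.294118) = −0.75 · ln(0.607843) = −0.75 · (-0.497839) = 0.3734.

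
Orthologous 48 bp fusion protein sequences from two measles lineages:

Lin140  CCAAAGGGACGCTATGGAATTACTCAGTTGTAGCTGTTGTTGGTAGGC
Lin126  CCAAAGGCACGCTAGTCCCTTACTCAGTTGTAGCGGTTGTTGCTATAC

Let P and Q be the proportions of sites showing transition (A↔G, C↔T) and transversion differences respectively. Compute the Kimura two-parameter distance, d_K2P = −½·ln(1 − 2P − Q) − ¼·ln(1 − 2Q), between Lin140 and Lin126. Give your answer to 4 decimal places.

Mismatches occur at site 8 (G→C, transversion), site 15 (T→G, transversion), site 16 (G→T, transversion), site 17 (G→C, transversion), site 18 (A→C, transversion), site 19 (A→C, transversion), site 35 (T→G, transversion), site 43 (G→C, transversion), site 46 (G→T, transversion), site 47 (G→A, transition).
Of the 10 differences, 1 transition and 9 transversions over 48 sites: P = 1/48 = 0.020833, Q = 9/48 = 0.187500.
d = −0.5·ln(0.770834) − 0.25·ln(0.625000) = −0.5·(-0.260282) − 0.25·(-0.470004) = 0.2476.

0.2476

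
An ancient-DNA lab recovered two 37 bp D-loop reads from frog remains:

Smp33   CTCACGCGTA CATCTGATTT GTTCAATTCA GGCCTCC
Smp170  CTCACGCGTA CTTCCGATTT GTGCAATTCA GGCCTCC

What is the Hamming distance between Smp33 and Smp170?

3

Mismatches occur at site 12 (A/T), site 15 (T/C), site 23 (T/G).
That gives 3 mismatches out of 37 aligned sites, so the Hamming distance is 3.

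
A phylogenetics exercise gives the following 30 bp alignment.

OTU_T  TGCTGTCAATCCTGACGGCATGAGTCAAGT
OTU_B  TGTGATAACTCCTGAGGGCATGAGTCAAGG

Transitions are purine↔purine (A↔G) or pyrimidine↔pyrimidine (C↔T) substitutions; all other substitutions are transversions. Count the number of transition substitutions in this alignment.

Differing sites — 3:C/T (Ti); 4:T/G (Tv); 5:G/A (Ti); 7:C/A (Tv); 9:A/C (Tv); 16:C/G (Tv); 30:T/G (Tv).
Of the 7 differences, 2 transitions and 5 transversions, so the answer is 2.

2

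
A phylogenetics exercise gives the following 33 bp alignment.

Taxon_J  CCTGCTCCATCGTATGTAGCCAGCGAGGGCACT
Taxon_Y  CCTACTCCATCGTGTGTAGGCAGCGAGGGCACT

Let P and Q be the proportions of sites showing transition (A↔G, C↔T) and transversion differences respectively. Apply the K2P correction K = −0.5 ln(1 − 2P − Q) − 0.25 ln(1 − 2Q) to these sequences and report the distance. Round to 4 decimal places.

0.0978

Mismatches occur at site 4 (G↔A, transition), site 14 (A↔G, transition), site 20 (C↔G, transversion).
Of the 3 differences, 2 transitions and 1 transversion over 33 sites: P = 2/33 = 0.060606, Q = 1/33 = 0.030303.
d = −0.5·ln(0.848485) − 0.25·ln(0.939394) = −0.5·(-0.164303) − 0.25·(-0.062520) = 0.0978.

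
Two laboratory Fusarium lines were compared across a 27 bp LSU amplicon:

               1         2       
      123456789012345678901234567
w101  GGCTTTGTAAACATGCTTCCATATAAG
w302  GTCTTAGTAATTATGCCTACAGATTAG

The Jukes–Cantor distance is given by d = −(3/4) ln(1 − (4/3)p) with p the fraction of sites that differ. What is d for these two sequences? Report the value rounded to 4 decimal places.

0.3770

Differing sites — 2:G/T; 6:T/A; 11:A/T; 12:C/T; 17:T/C; 19:C/A; 22:T/G; 25:A/T.
p = 8/27 = 0.296296.
d = −0.75 · ln(1 − (4/3)·0.296296) = −0.75 · ln(0.604939) = −0.75 · (-0.502628) = 0.3770.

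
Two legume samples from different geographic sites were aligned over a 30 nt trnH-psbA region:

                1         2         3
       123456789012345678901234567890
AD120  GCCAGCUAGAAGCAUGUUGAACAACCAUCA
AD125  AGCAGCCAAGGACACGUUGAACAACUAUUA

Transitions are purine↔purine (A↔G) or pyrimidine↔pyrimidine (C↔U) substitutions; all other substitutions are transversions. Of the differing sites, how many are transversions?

Differing sites — 1:G/A (Ti); 2:C/G (Tv); 7:U/C (Ti); 9:G/A (Ti); 10:A/G (Ti); 11:A/G (Ti); 12:G/A (Ti); 15:U/C (Ti); 26:C/U (Ti); 29:C/U (Ti).
Of the 10 differences, 9 transitions and 1 transversion, so the answer is 1.

1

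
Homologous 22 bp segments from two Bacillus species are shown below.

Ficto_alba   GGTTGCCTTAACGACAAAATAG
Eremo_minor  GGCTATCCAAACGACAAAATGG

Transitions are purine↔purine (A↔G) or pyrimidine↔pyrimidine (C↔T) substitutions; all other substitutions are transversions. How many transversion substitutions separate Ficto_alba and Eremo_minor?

1

The sequences differ at positions 3 (T/C, transition), 5 (G/A, transition), 6 (C/T, transition), 8 (T/C, transition), 9 (T/A, transversion), 21 (A/G, transition).
Of the 6 differences, 5 transitions and 1 transversion, so the answer is 1.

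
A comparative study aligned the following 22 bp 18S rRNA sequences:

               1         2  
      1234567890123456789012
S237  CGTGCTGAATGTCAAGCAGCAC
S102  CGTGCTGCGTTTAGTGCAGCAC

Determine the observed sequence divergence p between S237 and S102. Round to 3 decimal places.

0.273

The sequences differ at positions 8 (A/C), 9 (A/G), 11 (G/T), 13 (C/A), 14 (A/G), 15 (A/T).
There are 6 differences over 22 sites, so p = 6/22 = 0.273.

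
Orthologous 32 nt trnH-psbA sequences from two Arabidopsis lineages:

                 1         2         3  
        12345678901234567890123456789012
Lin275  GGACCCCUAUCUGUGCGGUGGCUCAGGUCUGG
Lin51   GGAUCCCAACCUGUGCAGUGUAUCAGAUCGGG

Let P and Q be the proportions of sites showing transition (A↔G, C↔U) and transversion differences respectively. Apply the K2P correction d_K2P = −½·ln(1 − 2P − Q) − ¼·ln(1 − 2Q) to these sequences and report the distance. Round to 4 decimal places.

0.3069

Differing sites — 4:C/U (Ti); 8:U/A (Tv); 10:U/C (Ti); 17:G/A (Ti); 21:G/U (Tv); 22:C/A (Tv); 27:G/A (Ti); 30:U/G (Tv).
Of the 8 differences, 4 transitions and 4 transversions over 32 sites: P = 4/32 = 0.125000, Q = 4/32 = 0.125000.
d = −0.5·ln(0.625000) − 0.25·ln(0.750000) = −0.5·(-0.470004) − 0.25·(-0.287682) = 0.3069.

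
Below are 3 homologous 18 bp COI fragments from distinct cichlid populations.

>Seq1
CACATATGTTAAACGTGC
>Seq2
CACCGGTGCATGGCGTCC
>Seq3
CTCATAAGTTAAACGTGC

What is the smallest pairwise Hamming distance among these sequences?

Pairwise Hamming distances:
  Seq1 vs Seq2: 9
  Seq1 vs Seq3: 2
  Seq2 vs Seq3: 11
The smallest is 2, between Seq1 and Seq3.

2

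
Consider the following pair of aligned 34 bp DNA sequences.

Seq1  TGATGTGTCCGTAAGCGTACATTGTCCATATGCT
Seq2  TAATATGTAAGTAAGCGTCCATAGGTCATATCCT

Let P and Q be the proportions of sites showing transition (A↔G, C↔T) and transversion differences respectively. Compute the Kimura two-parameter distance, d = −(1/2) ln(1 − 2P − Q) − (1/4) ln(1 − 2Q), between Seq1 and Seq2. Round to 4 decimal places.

0.3265

Mismatches occur at site 2 (G↔A, transition), site 5 (G↔A, transition), site 9 (C↔A, transversion), site 10 (C↔A, transversion), site 19 (A↔C, transversion), site 23 (T↔A, transversion), site 25 (T↔G, transversion), site 26 (C↔T, transition), site 32 (G↔C, transversion).
Of the 9 differences, 3 transitions and 6 transversions over 34 sites: P = 3/34 = 0.088235, Q = 6/34 = 0.176471.
d = −0.5·ln(0.647059) − 0.25·ln(0.647058) = −0.5·(-0.435318) − 0.25·(-0.435319) = 0.3265.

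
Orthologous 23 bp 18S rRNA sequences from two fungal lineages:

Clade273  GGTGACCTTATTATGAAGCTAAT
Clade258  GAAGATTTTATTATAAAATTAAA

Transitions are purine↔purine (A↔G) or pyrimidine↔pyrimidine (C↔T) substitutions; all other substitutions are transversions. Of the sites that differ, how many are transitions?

Mismatches occur at site 2 (G↔A, transition), site 3 (T↔A, transversion), site 6 (C↔T, transition), site 7 (C↔T, transition), site 15 (G↔A, transition), site 18 (G↔A, transition), site 19 (C↔T, transition), site 23 (T↔A, transversion).
Of the 8 differences, 6 transitions and 2 transversions, so the answer is 6.

6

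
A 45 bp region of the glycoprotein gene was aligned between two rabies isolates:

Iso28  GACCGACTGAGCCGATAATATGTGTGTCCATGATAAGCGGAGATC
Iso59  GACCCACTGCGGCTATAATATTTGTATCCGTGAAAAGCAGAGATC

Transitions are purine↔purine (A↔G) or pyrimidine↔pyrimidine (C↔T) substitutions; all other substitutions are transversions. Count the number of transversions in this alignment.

6

Differing sites — 5:G/C (Tv); 10:A/C (Tv); 12:C/G (Tv); 14:G/T (Tv); 22:G/T (Tv); 26:G/A (Ti); 30:A/G (Ti); 34:T/A (Tv); 39:G/A (Ti).
Of the 9 differences, 3 transitions and 6 transversions, so the answer is 6.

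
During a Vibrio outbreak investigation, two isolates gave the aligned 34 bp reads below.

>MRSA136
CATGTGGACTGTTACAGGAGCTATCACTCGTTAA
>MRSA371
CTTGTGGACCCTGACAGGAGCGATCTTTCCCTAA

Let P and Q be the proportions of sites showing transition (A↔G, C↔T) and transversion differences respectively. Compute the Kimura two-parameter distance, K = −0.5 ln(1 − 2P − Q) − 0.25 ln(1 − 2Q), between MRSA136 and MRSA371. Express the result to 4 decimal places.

0.3265

Mismatches occur at site 2 (A↔T, transversion), site 10 (T↔C, transition), site 11 (G↔C, transversion), site 13 (T↔G, transversion), site 22 (T↔G, transversion), site 26 (A↔T, transversion), site 27 (C↔T, transition), site 30 (G↔C, transversion), site 31 (T↔C, transition).
Of the 9 differences, 3 transitions and 6 transversions over 34 sites: P = 3/34 = 0.088235, Q = 6/34 = 0.176471.
d = −0.5·ln(0.647059) − 0.25·ln(0.647058) = −0.5·(-0.435318) − 0.25·(-0.435319) = 0.3265.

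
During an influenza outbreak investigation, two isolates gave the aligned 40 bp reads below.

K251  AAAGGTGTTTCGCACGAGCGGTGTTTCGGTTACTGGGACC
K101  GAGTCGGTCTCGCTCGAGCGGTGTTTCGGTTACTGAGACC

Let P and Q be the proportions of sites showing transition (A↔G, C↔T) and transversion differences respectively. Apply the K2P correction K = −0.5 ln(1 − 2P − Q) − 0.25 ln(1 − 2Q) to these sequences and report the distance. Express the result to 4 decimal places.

0.2341

The sequences differ at positions 1 (A/G, transition), 3 (A/G, transition), 4 (G/T, transversion), 5 (G/C, transversion), 6 (T/G, transversion), 9 (T/C, transition), 14 (A/T, transversion), 36 (G/A, transition).
Of the 8 differences, 4 transitions and 4 transversions over 40 sites: P = 4/40 = 0.100000, Q = 4/40 = 0.100000.
d = −0.5·ln(0.700000) − 0.25·ln(0.800000) = −0.5·(-0.356675) − 0.25·(-0.223144) = 0.2341.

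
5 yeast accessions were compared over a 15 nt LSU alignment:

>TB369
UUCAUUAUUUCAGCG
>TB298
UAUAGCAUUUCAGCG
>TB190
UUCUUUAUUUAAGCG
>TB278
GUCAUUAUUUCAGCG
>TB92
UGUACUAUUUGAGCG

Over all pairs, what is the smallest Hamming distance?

1

Pairwise Hamming distances:
  TB369 vs TB298: 4
  TB369 vs TB190: 2
  TB369 vs TB278: 1
  TB369 vs TB92: 4
  TB298 vs TB190: 6
  TB298 vs TB278: 5
  TB298 vs TB92: 4
  TB190 vs TB278: 3
  TB190 vs TB92: 5
  TB278 vs TB92: 5
The smallest is 1, between TB369 and TB278.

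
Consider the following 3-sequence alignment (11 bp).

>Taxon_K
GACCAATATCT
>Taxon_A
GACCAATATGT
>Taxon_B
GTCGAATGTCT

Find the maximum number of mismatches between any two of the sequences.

Pairwise Hamming distances:
  Taxon_K vs Taxon_A: 1
  Taxon_K vs Taxon_B: 3
  Taxon_A vs Taxon_B: 4
The largest is 4, between Taxon_A and Taxon_B.

4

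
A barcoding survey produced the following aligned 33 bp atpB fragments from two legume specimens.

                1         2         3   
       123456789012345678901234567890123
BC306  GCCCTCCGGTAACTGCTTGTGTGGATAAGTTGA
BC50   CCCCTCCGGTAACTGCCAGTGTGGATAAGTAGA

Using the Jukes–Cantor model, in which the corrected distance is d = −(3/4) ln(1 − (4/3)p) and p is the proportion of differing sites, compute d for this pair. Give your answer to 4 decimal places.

0.1322

Differing sites — 1:G/C; 17:T/C; 18:T/A; 31:T/A.
p = 4/33 = 0.121212.
d = −0.75 · ln(1 − (4/3)·0.121212) = −0.75 · ln(0.838384) = −0.75 · (-0.176279) = 0.1322.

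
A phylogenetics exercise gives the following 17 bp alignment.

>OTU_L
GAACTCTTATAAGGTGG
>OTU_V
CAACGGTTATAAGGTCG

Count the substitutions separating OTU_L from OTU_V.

The sequences differ at positions 1 (G/C), 5 (T/G), 6 (C/G), 16 (G/C).
That gives 4 mismatches out of 17 aligned sites, so the Hamming distance is 4.

4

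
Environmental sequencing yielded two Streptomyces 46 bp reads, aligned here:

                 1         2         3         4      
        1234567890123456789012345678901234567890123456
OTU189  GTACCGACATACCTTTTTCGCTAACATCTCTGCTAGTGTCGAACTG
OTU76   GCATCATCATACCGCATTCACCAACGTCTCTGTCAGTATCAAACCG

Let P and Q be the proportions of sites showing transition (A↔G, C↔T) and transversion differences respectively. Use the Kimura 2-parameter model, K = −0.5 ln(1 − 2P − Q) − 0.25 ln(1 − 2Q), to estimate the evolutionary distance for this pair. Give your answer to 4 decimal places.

0.4770

Mismatches occur at site 2 (T/C, transition), site 4 (C/T, transition), site 6 (G/A, transition), site 7 (A/T, transversion), site 14 (T/G, transversion), site 15 (T/C, transition), site 16 (T/A, transversion), site 20 (G/A, transition), site 22 (T/C, transition), site 26 (A/G, transition), site 33 (C/T, transition), site 34 (T/C, transition), site 38 (G/A, transition), site 41 (G/A, transition), site 45 (T/C, transition).
Of the 15 differences, 12 transitions and 3 transversions over 46 sites: P = 12/46 = 0.260870, Q = 3/46 = 0.065217.
d = −0.5·ln(0.413043) − 0.25·ln(0.869566) = −0.5·(-0.884204) − 0.25·(-0.139761) = 0.4770.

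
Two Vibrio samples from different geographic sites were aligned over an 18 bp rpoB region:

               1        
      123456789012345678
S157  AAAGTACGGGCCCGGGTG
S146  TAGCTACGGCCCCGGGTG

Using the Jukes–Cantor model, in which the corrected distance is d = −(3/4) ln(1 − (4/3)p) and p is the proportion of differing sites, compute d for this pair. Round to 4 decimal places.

0.2635

The sequences differ at positions 1 (A/T), 3 (A/G), 4 (G/C), 10 (G/C).
p = 4/18 = 0.222222.
d = −0.75 · ln(1 − (4/3)·0.222222) = −0.75 · ln(0.703704) = −0.75 · (-0.351397) = 0.2635.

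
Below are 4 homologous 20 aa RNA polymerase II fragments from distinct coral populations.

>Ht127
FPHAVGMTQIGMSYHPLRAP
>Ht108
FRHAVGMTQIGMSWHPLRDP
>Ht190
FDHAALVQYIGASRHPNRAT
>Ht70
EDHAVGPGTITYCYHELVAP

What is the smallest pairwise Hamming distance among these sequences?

3

Pairwise Hamming distances:
  Ht127 vs Ht108: 3
  Ht127 vs Ht190: 10
  Ht127 vs Ht70: 10
  Ht108 vs Ht190: 11
  Ht108 vs Ht70: 12
  Ht190 vs Ht70: 14
The smallest is 3, between Ht127 and Ht108.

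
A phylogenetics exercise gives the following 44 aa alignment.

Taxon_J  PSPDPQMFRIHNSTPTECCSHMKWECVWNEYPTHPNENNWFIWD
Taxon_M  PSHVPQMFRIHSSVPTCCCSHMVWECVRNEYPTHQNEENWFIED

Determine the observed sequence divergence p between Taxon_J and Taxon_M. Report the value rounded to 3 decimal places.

Differing sites — 3:P/H; 4:D/V; 12:N/S; 14:T/V; 17:E/C; 23:K/V; 28:W/R; 35:P/Q; 38:N/E; 43:W/E.
There are 10 differences over 44 sites, so p = 10/44 = 0.227.

0.227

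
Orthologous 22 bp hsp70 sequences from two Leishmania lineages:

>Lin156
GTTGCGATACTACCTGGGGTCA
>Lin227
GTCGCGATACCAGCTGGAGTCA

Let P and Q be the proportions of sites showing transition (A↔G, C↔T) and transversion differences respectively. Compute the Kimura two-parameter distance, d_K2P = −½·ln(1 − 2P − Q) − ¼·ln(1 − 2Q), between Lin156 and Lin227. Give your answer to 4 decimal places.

0.2153

Mismatches occur at site 3 (T→C, transition), site 11 (T→C, transition), site 13 (C→G, transversion), site 18 (G→A, transition).
Of the 4 differences, 3 transitions and 1 transversion over 22 sites: P = 3/22 = 0.136364, Q = 1/22 = 0.045455.
d = −0.5·ln(0.681817) − 0.25·ln(0.909090) = −0.5·(-0.382994) − 0.25·(-0.095311) = 0.2153.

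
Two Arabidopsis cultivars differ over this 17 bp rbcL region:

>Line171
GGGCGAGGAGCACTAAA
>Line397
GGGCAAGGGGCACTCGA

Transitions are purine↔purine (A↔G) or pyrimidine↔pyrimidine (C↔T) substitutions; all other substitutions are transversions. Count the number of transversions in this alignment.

The sequences differ at positions 5 (G/A, transition), 9 (A/G, transition), 15 (A/C, transversion), 16 (A/G, transition).
Of the 4 differences, 3 transitions and 1 transversion, so the answer is 1.

1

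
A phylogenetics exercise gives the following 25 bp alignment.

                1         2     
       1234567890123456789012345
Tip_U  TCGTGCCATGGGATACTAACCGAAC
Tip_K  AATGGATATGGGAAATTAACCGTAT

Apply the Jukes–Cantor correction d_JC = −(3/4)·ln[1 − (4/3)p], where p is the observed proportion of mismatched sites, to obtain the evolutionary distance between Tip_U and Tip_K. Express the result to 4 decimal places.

Differing sites — 1:T/A; 2:C/A; 3:G/T; 4:T/G; 6:C/A; 7:C/T; 14:T/A; 16:C/T; 23:A/T; 25:C/T.
p = 10/25 = 0.400000.
d = −0.75 · ln(1 − (4/3)·0.400000) = −0.75 · ln(0.466667) = −0.75 · (-0.762139) = 0.5716.

0.5716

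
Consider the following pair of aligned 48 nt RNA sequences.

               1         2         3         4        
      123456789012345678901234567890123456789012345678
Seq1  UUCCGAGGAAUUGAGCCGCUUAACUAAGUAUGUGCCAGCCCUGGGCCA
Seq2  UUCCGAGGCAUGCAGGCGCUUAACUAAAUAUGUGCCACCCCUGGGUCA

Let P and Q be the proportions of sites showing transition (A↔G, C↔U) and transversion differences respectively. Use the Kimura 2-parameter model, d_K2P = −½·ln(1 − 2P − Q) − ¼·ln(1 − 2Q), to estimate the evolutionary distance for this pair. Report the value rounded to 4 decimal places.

0.1622

Mismatches occur at site 9 (A→C, transversion), site 12 (U→G, transversion), site 13 (G→C, transversion), site 16 (C→G, transversion), site 28 (G→A, transition), site 38 (G→C, transversion), site 46 (C→U, transition).
Of the 7 differences, 2 transitions and 5 transversions over 48 sites: P = 2/48 = 0.041667, Q = 5/48 = 0.104167.
d = −0.5·ln(0.812499) − 0.25·ln(0.791666) = −0.5·(-0.207641) − 0.25·(-0.233616) = 0.1622.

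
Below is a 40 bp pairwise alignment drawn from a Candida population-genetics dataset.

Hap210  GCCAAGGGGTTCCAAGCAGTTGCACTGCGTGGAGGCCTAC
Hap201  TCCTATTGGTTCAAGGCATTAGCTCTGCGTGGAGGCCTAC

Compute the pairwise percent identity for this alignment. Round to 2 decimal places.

Differing sites — 1:G/T; 4:A/T; 6:G/T; 7:G/T; 13:C/A; 15:A/G; 19:G/T; 21:T/A; 24:A/T.
31 of the 40 sites match, so the percent identity is 31/40 × 100 = 77.50%.

77.50%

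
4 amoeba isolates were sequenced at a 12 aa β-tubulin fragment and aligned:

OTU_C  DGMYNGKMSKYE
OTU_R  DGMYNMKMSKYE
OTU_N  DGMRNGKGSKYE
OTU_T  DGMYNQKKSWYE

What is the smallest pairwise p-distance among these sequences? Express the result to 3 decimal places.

Pairwise Hamming distances:
  OTU_C vs OTU_R: 1
  OTU_C vs OTU_N: 2
  OTU_C vs OTU_T: 3
  OTU_R vs OTU_N: 3
  OTU_R vs OTU_T: 3
  OTU_N vs OTU_T: 4
The smallest is 1 mismatch, between OTU_C and OTU_R; p = 1/12 = 0.083.

0.083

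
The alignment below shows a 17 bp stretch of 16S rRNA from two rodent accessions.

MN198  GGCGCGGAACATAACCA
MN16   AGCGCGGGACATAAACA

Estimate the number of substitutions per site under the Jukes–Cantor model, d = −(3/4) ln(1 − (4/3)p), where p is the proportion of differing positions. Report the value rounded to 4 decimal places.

Differing sites — 1:G/A; 8:A/G; 15:C/A.
p = 3/17 = 0.176471.
d = −0.75 · ln(1 − (4/3)·0.176471) = −0.75 · ln(0.764705) = −0.75 · (-0.268265) = 0.2012.

0.2012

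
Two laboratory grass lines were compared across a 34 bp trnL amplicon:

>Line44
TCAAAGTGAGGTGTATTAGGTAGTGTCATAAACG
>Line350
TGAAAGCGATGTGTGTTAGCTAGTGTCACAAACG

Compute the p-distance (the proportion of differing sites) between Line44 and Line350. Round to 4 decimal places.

0.1765

Mismatches occur at site 2 (C↔G), site 7 (T↔C), site 10 (G↔T), site 15 (A↔G), site 20 (G↔C), site 29 (T↔C).
There are 6 differences over 34 sites, so p = 6/34 = 0.1765.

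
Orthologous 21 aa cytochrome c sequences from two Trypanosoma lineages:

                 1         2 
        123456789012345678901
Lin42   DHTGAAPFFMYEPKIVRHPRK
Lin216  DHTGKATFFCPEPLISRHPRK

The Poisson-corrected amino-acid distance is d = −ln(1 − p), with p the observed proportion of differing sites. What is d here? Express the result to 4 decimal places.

0.3365

Differing sites — 5:A/K; 7:P/T; 10:M/C; 11:Y/P; 14:K/L; 16:V/S.
p = 6/21 = 0.285714.
d = −ln(1 − 0.285714) = −ln(0.714286) = 0.3365.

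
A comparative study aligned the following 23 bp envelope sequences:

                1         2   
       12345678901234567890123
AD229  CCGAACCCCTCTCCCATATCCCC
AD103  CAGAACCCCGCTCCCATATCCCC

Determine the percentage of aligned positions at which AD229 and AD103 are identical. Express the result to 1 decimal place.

91.3%

Mismatches occur at site 2 (C↔A), site 10 (T↔G).
21 of the 23 sites match, so the percent identity is 21/23 × 100 = 91.3%.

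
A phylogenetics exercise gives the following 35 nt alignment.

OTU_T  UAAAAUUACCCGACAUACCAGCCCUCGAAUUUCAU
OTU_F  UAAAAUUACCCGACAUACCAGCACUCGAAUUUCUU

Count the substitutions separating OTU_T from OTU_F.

2

The sequences differ at positions 23 (C/A), 34 (A/U).
That gives 2 mismatches out of 35 aligned sites, so the Hamming distance is 2.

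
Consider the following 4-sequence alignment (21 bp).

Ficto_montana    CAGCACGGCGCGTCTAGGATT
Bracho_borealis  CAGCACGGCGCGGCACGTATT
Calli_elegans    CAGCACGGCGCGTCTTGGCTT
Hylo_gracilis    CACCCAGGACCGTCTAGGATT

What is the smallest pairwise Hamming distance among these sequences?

2

Pairwise Hamming distances:
  Ficto_montana vs Bracho_borealis: 4
  Ficto_montana vs Calli_elegans: 2
  Ficto_montana vs Hylo_gracilis: 5
  Bracho_borealis vs Calli_elegans: 5
  Bracho_borealis vs Hylo_gracilis: 9
  Calli_elegans vs Hylo_gracilis: 7
The smallest is 2, between Ficto_montana and Calli_elegans.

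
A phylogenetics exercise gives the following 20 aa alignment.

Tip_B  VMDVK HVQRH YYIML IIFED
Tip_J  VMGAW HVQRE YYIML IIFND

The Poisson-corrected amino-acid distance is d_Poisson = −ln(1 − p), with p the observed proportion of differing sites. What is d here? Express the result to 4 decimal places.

0.2877

Mismatches occur at site 3 (D↔G), site 4 (V↔A), site 5 (K↔W), site 10 (H↔E), site 19 (E↔N).
p = 5/20 = 0.250000.
d = −ln(1 − 0.250000) = −ln(0.750000) = 0.2877.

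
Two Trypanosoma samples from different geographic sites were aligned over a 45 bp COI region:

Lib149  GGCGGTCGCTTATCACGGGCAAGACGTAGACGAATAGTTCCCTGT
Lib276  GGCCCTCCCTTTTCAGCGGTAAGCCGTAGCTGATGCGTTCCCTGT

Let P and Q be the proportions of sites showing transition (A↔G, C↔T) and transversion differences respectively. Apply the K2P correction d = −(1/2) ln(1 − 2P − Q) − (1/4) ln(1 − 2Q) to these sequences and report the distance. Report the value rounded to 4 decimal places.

The sequences differ at positions 4 (G/C, transversion), 5 (G/C, transversion), 8 (G/C, transversion), 12 (A/T, transversion), 16 (C/G, transversion), 17 (G/C, transversion), 20 (C/T, transition), 24 (A/C, transversion), 30 (A/C, transversion), 31 (C/T, transition), 34 (A/T, transversion), 35 (T/G, transversion), 36 (A/C, transversion).
Of the 13 differences, 2 transitions and 11 transversions over 45 sites: P = 2/45 = 0.044444, Q = 11/45 = 0.244444.
d = −0.5·ln(0.666668) − 0.25·ln(0.511112) = −0.5·(-0.405463) − 0.25·(-0.671167) = 0.3705.

0.3705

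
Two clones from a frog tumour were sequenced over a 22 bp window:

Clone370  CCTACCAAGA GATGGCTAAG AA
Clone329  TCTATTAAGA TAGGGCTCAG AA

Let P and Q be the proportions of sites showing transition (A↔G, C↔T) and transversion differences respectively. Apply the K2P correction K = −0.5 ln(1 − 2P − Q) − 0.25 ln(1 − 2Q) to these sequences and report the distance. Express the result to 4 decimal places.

The sequences differ at positions 1 (C/T, transition), 5 (C/T, transition), 6 (C/T, transition), 11 (G/T, transversion), 13 (T/G, transversion), 18 (A/C, transversion).
Of the 6 differences, 3 transitions and 3 transversions over 22 sites: P = 3/22 = 0.136364, Q = 3/22 = 0.136364.
d = −0.5·ln(0.590908) − 0.25·ln(0.727272) = −0.5·(-0.526095) − 0.25·(-0.318455) = 0.3427.

0.3427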